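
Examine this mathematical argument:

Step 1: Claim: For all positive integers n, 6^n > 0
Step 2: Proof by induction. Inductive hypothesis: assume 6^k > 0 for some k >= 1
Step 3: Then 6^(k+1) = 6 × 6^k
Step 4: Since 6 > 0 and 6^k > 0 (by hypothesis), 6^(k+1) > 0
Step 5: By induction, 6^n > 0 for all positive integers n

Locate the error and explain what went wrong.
Step 5: By induction, 6^n > 0 for all positive integers n

Step 5 concludes the proof by induction, but no base case was ever established. A valid induction proof requires: (1) a base case proving 6^1 > 0, and (2) an inductive step showing IF 6^k > 0 THEN 6^(k+1) > 0. Steps 2-4 correctly establish the inductive step, but without the base case the conclusion in step 5 does not follow.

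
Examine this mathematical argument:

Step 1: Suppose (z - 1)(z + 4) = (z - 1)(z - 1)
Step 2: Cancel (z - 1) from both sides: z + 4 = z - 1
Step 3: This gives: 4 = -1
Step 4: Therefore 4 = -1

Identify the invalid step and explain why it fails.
Step 2: Cancel (z - 1) from both sides: z + 4 = z - 1

Step 2 cancels (z - 1) from both sides. This is only valid if (z - 1) ≠ 0, i.e., z ≠ 1. When z = 1, both sides equal zero regardless of the other factors. The correct approach requires considering z = 1 as a separate case.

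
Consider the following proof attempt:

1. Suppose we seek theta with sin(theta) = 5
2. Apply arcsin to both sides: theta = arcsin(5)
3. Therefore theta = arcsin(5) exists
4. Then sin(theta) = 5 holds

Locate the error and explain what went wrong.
Step 2: Apply arcsin to both sides: theta = arcsin(5)

Step 2 applies arcsin to 5. However, arcsin(x) is only defined for x in [-1, 1] because sin(theta) can only produce values in that range. Since |5| > 1, arcsin(5) is undefined. There is no angle whose sine equals 5.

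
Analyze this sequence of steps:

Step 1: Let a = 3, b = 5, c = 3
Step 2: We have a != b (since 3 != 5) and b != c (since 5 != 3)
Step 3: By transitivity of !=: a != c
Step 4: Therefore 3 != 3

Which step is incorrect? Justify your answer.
Step 3: By transitivity of !=: a != c

Step 3 incorrectly applies transitivity to the '!=' relation. Transitivity states: if a R b and b R c, then a R c. However, '!=' is not transitive. Counterexample: 3 != 5 and 5 != 3, but 3 = 3 (both equal 3). Transitivity holds for relations like <, <=, =, but not for !=.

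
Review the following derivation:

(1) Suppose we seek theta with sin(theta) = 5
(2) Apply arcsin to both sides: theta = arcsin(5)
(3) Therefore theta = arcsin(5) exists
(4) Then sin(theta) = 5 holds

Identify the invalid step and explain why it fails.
Step 2: Apply arcsin to both sides: theta = arcsin(5)

Step 2 applies arcsin to 5. However, arcsin(x) is only defined for x in [-1, 1] because sin(theta) can only produce values in that range. Since |5| > 1, arcsin(5) is undefined. There is no angle whose sine equals 5.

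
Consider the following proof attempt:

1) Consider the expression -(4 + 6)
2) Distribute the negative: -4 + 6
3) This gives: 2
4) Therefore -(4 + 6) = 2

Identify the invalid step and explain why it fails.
Step 2: Distribute the negative: -4 + 6

Step 2 incorrectly distributes the negative sign. The correct distribution is -(4 + 6) = -4 - 6 = -10. The negative must be applied to both terms, not just the first. The error treats -(4 + 6) as -4 + 6, which equals 2 instead of -10.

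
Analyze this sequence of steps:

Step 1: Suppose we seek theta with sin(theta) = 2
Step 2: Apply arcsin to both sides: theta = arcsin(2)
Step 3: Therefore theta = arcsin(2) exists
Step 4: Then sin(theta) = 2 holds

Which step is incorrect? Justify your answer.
Step 2: Apply arcsin to both sides: theta = arcsin(2)

Step 2 applies arcsin to 2. However, arcsin(x) is only defined for x in [-1, 1] because sin(theta) can only produce values in that range. Since |2| > 1, arcsin(2) is undefined. There is no angle whose sine equals 2.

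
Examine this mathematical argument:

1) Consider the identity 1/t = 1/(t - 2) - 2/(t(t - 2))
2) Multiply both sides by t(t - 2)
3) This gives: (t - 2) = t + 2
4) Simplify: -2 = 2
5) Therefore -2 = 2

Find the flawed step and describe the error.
Step 3: This gives: (t - 2) = t + 2

Step 3 makes a sign error when clearing denominators. Multiplying -2/(t(t - 2)) by t(t - 2) gives -2, not +2. The correct result is (t - 2) = t - 2, which is trivially true, not (t - 2) = t + 2. (Step 1 is a valid identity: 1/(t - 2) - 2/(t(t - 2)) = (t - 2)/(t(t - 2)) = 1/t.)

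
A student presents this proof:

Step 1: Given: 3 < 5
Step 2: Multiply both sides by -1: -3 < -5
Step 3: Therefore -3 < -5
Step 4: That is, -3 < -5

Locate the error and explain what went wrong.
Step 2: Multiply both sides by -1: -3 < -5

Step 2 multiplies both sides by -1 but fails to reverse the inequality sign. When multiplying (or dividing) an inequality by a negative number, the direction must be reversed. Since 3 < 5, we should get -3 > -5, i.e., -3 > -5.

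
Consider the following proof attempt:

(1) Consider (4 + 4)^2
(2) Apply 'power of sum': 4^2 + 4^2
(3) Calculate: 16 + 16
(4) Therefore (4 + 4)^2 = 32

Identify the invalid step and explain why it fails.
Step 2: Apply 'power of sum': 4^2 + 4^2

Step 2 incorrectly applies a non-existent rule '(a+b)^n = a^n + b^n'. This is false in general. The correct expansion uses the binomial theorem. The actual value is (4 + 4)^2 = 8^2 = 64, not 32.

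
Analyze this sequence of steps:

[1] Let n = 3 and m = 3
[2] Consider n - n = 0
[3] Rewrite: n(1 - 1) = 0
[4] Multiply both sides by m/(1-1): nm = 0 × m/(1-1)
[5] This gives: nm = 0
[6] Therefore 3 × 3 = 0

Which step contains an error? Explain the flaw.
Step 4: Multiply both sides by m/(1-1): nm = 0 × m/(1-1)

Step 4 multiplies both sides by m/(1-1). However, 1-1 = 0, so this is multiplication by m/0, which is undefined. We cannot multiply by an undefined expression.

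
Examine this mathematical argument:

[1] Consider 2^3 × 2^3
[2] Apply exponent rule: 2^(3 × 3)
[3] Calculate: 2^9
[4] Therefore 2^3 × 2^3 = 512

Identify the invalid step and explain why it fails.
Step 2: Apply exponent rule: 2^(3 × 3)

Step 2 incorrectly states that a^b × a^c = a^(b×c). The correct rule is a^b × a^c = a^(b+c). The actual value is 2^3 × 2^3 = 2^6 = 64, not 2^9 = 512.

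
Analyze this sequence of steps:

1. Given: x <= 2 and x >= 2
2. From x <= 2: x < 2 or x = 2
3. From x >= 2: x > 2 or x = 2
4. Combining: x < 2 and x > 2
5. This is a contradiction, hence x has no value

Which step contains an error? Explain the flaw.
Step 4: Combining: x < 2 and x > 2

Step 4 incorrectly combines the conditions. From x <= 2 and x >= 2, the intersection is x = 2. The error treats the 'or' cases as 'and' requirements. The correct conclusion is that x = 2 is the unique solution, not that no solution exists.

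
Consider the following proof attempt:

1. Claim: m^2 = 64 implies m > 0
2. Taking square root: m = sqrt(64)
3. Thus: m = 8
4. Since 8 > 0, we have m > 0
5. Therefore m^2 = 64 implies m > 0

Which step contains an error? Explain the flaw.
Step 2: Taking square root: m = sqrt(64)

Step 2 takes the square root and assumes the positive root only. The equation m^2 = 64 actually has two solutions: m = 8 and m = -8. The proof silently assumes m > 0 without justification, then uses this assumption to conclude m > 0, which is circular. The counterexample m = -8 shows the claim is false.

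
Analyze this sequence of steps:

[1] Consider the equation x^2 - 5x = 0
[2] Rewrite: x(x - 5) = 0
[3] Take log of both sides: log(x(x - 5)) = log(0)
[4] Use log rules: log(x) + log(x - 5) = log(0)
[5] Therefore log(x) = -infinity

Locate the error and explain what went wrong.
Step 3: Take log of both sides: log(x(x - 5)) = log(0)

Step 3 takes the logarithm of both sides, resulting in log(0) on the right side. The logarithm is only defined for positive numbers; log(0) is undefined (approaches negative infinity). This operation is invalid.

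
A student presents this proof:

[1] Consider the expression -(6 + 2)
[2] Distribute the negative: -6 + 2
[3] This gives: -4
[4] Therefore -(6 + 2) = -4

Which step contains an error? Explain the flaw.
Step 2: Distribute the negative: -6 + 2

Step 2 incorrectly distributes the negative sign. The correct distribution is -(6 + 2) = -6 - 2 = -8. The negative must be applied to both terms, not just the first. The error treats -(6 + 2) as -6 + 2, which equals -4 instead of -8.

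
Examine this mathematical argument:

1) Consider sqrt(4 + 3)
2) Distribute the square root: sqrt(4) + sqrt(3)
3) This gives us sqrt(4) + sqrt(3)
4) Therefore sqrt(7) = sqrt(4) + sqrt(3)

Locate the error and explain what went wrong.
Step 2: Distribute the square root: sqrt(4) + sqrt(3)

Step 2 incorrectly 'distributes' the square root over addition. The square root function does not distribute: sqrt(a + b) ≠ sqrt(a) + sqrt(b). In fact, sqrt(4 + 3) = sqrt(7) ≈ 2.6458, while sqrt(4) + sqrt(3) ≈ 3.7321.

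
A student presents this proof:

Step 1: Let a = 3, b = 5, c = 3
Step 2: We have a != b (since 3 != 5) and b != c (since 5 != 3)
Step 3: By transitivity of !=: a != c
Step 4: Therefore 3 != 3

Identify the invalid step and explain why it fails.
Step 3: By transitivity of !=: a != c

Step 3 incorrectly applies transitivity to the '!=' relation. Transitivity states: if a R b and b R c, then a R c. However, '!=' is not transitive. Counterexample: 3 != 5 and 5 != 3, but 3 = 3 (both equal 3). Transitivity holds for relations like <, <=, =, but not for !=.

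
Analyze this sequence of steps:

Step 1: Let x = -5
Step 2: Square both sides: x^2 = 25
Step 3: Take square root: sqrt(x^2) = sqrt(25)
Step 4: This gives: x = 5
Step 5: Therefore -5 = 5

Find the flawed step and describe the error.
Step 4: This gives: x = 5

Step 4 incorrectly states that sqrt(x^2) = x. The correct identity is sqrt(x^2) = |x|. Since x = -5 < 0, we have sqrt(x^2) = |-5| = 5, not x = -5.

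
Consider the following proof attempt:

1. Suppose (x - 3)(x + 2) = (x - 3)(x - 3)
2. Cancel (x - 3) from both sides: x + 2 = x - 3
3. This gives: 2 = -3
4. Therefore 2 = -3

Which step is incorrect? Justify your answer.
Step 2: Cancel (x - 3) from both sides: x + 2 = x - 3

Step 2 cancels (x - 3) from both sides. This is only valid if (x - 3) ≠ 0, i.e., x ≠ 3. When x = 3, both sides equal zero regardless of the other factors. The correct approach requires considering x = 3 as a separate case.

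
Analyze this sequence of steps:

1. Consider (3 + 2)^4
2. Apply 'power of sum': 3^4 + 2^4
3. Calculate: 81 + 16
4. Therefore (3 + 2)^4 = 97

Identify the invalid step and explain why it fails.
Step 2: Apply 'power of sum': 3^4 + 2^4

Step 2 incorrectly applies a non-existent rule '(a+b)^n = a^n + b^n'. This is false in general. The correct expansion uses the binomial theorem. The actual value is (3 + 2)^4 = 5^4 = 625, not 97.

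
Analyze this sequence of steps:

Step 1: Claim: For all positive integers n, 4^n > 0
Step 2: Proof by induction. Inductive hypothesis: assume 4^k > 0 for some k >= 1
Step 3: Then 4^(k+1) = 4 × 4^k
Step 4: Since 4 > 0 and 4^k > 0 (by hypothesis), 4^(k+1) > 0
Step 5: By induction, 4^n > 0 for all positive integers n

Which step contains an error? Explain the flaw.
Step 5: By induction, 4^n > 0 for all positive integers n

Step 5 concludes the proof by induction, but no base case was ever established. A valid induction proof requires: (1) a base case proving 4^1 > 0, and (2) an inductive step showing IF 4^k > 0 THEN 4^(k+1) > 0. Steps 2-4 correctly establish the inductive step, but without the base case the conclusion in step 5 does not follow.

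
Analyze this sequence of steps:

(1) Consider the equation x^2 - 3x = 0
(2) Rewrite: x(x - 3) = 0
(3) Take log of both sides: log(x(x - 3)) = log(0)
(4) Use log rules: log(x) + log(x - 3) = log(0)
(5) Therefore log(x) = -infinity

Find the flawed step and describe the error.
Step 3: Take log of both sides: log(x(x - 3)) = log(0)

Step 3 takes the logarithm of both sides, resulting in log(0) on the right side. The logarithm is only defined for positive numbers; log(0) is undefined (approaches negative infinity). This operation is invalid.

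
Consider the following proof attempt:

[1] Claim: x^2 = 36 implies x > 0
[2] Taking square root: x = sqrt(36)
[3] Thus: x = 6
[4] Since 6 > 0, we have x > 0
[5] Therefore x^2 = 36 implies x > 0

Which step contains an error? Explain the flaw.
Step 2: Taking square root: x = sqrt(36)

Step 2 takes the square root and assumes the positive root only. The equation x^2 = 36 actually has two solutions: x = 6 and x = -6. The proof silently assumes x > 0 without justification, then uses this assumption to conclude x > 0, which is circular. The counterexample x = -6 shows the claim is false.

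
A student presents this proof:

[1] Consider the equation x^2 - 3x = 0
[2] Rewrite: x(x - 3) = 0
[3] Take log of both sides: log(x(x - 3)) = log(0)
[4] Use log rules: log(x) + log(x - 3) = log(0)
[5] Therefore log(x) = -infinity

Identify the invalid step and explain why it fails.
Step 3: Take log of both sides: log(x(x - 3)) = log(0)

Step 3 takes the logarithm of both sides, resulting in log(0) on the right side. The logarithm is only defined for positive numbers; log(0) is undefined (approaches negative infinity). This operation is invalid.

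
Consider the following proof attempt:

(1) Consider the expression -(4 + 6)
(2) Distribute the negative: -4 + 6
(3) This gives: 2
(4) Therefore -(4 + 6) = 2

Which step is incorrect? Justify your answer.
Step 2: Distribute the negative: -4 + 6

Step 2 incorrectly distributes the negative sign. The correct distribution is -(4 + 6) = -4 - 6 = -10. The negative must be applied to both terms, not just the first. The error treats -(4 + 6) as -4 + 6, which equals 2 instead of -10.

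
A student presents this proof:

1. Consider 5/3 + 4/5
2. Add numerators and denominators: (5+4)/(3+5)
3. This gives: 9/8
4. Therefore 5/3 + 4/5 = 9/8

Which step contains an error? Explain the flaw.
Step 2: Add numerators and denominators: (5+4)/(3+5)

Step 2 incorrectly adds fractions by separately adding numerators and denominators. This is wrong. The correct method requires a common denominator: 5/3 + 4/5 = (5×5 + 4×3)/(3×5) = 37/15 = 37/15. The method used gives 9/8, which is different.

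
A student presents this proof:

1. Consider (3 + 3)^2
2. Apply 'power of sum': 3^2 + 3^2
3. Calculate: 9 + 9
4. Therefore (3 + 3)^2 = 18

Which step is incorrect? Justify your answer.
Step 2: Apply 'power of sum': 3^2 + 3^2

Step 2 incorrectly applies a non-existent rule '(a+b)^n = a^n + b^n'. This is false in general. The correct expansion uses the binomial theorem. The actual value is (3 + 3)^2 = 6^2 = 36, not 18.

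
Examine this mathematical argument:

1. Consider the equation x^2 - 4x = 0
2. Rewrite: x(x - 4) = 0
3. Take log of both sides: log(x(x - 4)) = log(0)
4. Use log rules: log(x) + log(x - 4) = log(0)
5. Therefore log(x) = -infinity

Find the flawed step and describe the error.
Step 3: Take log of both sides: log(x(x - 4)) = log(0)

Step 3 takes the logarithm of both sides, resulting in log(0) on the right side. The logarithm is only defined for positive numbers; log(0) is undefined (approaches negative infinity). This operation is invalid.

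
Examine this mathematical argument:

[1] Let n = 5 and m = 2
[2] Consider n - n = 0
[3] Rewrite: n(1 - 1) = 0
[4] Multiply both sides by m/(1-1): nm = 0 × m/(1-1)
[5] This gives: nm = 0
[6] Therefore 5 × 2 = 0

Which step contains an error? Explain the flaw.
Step 4: Multiply both sides by m/(1-1): nm = 0 × m/(1-1)

Step 4 multiplies both sides by m/(1-1). However, 1-1 = 0, so this is multiplication by m/0, which is undefined. We cannot multiply by an undefined expression.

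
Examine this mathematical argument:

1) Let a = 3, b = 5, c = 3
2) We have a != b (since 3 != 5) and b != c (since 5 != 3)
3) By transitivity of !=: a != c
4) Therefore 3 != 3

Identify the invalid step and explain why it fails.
Step 3: By transitivity of !=: a != c

Step 3 incorrectly applies transitivity to the '!=' relation. Transitivity states: if a R b and b R c, then a R c. However, '!=' is not transitive. Counterexample: 3 != 5 and 5 != 3, but 3 = 3 (both equal 3). Transitivity holds for relations like <, <=, =, but not for !=.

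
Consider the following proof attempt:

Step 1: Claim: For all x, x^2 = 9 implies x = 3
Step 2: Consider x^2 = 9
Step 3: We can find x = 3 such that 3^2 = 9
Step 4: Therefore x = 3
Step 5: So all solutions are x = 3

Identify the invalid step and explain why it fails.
Step 4: Therefore x = 3

Step 4 incorrectly concludes that x = 3 is the only solution. The proof shows that x = 3 is A solution (existence), but does not show it is the ONLY solution (uniqueness). In fact, x = -3 is also a solution since (-3)^2 = 9. Finding one solution doesn't prove there are no others.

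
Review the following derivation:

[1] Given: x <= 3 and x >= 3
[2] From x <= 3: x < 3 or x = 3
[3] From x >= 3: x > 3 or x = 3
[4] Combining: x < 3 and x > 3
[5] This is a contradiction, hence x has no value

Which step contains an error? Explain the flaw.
Step 4: Combining: x < 3 and x > 3

Step 4 incorrectly combines the conditions. From x <= 3 and x >= 3, the intersection is x = 3. The error treats the 'or' cases as 'and' requirements. The correct conclusion is that x = 3 is the unique solution, not that no solution exists.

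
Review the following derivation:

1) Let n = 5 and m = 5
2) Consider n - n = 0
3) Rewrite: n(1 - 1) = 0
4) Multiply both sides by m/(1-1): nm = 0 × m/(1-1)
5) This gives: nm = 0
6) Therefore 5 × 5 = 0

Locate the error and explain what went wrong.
Step 4: Multiply both sides by m/(1-1): nm = 0 × m/(1-1)

Step 4 multiplies both sides by m/(1-1). However, 1-1 = 0, so this is multiplication by m/0, which is undefined. We cannot multiply by an undefined expression.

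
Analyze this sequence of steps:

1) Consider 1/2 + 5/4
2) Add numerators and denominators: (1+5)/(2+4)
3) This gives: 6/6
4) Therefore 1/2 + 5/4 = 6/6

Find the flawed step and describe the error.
Step 2: Add numerators and denominators: (1+5)/(2+4)

Step 2 incorrectly adds fractions by separately adding numerators and denominators. This is wrong. The correct method requires a common denominator: 1/2 + 5/4 = (1×4 + 5×2)/(2×4) = 14/8 = 7/4. The method used gives 6/6, which is different.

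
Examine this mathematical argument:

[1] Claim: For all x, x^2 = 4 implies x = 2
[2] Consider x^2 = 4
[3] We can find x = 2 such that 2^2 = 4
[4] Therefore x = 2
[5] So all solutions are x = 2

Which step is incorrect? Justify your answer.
Step 4: Therefore x = 2

Step 4 incorrectly concludes that x = 2 is the only solution. The proof shows that x = 2 is A solution (existence), but does not show it is the ONLY solution (uniqueness). In fact, x = -2 is also a solution since (-2)^2 = 4. Finding one solution doesn't prove there are no others.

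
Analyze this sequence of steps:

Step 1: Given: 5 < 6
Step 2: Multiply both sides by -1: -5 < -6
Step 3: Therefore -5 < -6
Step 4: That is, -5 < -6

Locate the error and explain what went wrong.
Step 2: Multiply both sides by -1: -5 < -6

Step 2 multiplies both sides by -1 but fails to reverse the inequality sign. When multiplying (or dividing) an inequality by a negative number, the direction must be reversed. Since 5 < 6, we should get -5 > -6, i.e., -5 > -6.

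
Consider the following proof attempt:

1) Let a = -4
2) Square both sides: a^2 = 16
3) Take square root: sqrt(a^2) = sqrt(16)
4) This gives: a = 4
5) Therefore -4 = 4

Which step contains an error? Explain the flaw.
Step 4: This gives: a = 4

Step 4 incorrectly states that sqrt(a^2) = a. The correct identity is sqrt(a^2) = |a|. Since a = -4 < 0, we have sqrt(a^2) = |-4| = 4, not a = -4.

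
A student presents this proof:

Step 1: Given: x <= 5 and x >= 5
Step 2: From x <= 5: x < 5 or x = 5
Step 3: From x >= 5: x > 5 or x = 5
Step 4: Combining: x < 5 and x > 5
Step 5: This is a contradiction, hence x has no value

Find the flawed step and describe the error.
Step 4: Combining: x < 5 and x > 5

Step 4 incorrectly combines the conditions. From x <= 5 and x >= 5, the intersection is x = 5. The error treats the 'or' cases as 'and' requirements. The correct conclusion is that x = 5 is the unique solution, not that no solution exists.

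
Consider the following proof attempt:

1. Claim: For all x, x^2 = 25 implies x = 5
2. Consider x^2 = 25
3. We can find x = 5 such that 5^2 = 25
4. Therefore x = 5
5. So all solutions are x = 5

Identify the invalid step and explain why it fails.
Step 4: Therefore x = 5

Step 4 incorrectly concludes that x = 5 is the only solution. The proof shows that x = 5 is A solution (existence), but does not show it is the ONLY solution (uniqueness). In fact, x = -5 is also a solution since (-5)^2 = 25. Finding one solution doesn't prove there are no others.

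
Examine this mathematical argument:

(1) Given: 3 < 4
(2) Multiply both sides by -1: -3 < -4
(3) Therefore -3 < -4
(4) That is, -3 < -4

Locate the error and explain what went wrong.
Step 2: Multiply both sides by -1: -3 < -4

Step 2 multiplies both sides by -1 but fails to reverse the inequality sign. When multiplying (or dividing) an inequality by a negative number, the direction must be reversed. Since 3 < 4, we should get -3 > -4, i.e., -3 > -4.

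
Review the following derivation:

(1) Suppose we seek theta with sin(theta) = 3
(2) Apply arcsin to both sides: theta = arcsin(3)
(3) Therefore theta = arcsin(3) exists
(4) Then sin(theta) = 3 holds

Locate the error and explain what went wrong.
Step 2: Apply arcsin to both sides: theta = arcsin(3)

Step 2 applies arcsin to 3. However, arcsin(x) is only defined for x in [-1, 1] because sin(theta) can only produce values in that range. Since |3| > 1, arcsin(3) is undefined. There is no angle whose sine equals 3.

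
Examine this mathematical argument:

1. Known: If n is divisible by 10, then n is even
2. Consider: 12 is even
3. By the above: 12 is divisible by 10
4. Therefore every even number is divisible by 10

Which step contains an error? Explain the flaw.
Step 3: By the above: 12 is divisible by 10

Step 3 commits the fallacy of affirming the consequent. The known fact 'divisible by 10 → even' does NOT imply 'even → divisible by 10'. That would be the converse, which is false. For example, 12 is even but 12 ÷ 10 = 1.20, which is not an integer.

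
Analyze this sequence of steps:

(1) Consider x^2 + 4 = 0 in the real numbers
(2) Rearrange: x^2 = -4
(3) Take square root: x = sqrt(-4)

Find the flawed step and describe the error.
Step 3: Take square root: x = sqrt(-4)

Step 3 takes the square root of -4, which is negative. In the real number system, the square root of a negative number is undefined. The equation x^2 + 4 = 0 has no real solutions. Square roots of negative numbers only exist in the complex numbers.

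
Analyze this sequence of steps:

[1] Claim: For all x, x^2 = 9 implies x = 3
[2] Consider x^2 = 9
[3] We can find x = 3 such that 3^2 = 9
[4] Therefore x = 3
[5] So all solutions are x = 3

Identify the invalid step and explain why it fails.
Step 4: Therefore x = 3

Step 4 incorrectly concludes that x = 3 is the only solution. The proof shows that x = 3 is A solution (existence), but does not show it is the ONLY solution (uniqueness). In fact, x = -3 is also a solution since (-3)^2 = 9. Finding one solution doesn't prove there are no others.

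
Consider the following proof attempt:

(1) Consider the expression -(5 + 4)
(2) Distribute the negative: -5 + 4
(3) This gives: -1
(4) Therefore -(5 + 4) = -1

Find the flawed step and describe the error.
Step 2: Distribute the negative: -5 + 4

Step 2 incorrectly distributes the negative sign. The correct distribution is -(5 + 4) = -5 - 4 = -9. The negative must be applied to both terms, not just the first. The error treats -(5 + 4) as -5 + 4, which equals -1 instead of -9.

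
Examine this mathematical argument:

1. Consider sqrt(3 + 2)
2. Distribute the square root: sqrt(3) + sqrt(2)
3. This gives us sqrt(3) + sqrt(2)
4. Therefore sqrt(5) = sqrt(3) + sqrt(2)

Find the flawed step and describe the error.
Step 2: Distribute the square root: sqrt(3) + sqrt(2)

Step 2 incorrectly 'distributes' the square root over addition. The square root function does not distribute: sqrt(a + b) ≠ sqrt(a) + sqrt(b). In fact, sqrt(3 + 2) = sqrt(5) ≈ 2.2361, while sqrt(3) + sqrt(2) ≈ 3.1463.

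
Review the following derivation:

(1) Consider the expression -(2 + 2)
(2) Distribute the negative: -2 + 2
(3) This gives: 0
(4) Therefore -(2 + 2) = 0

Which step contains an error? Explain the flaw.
Step 2: Distribute the negative: -2 + 2

Step 2 incorrectly distributes the negative sign. The correct distribution is -(2 + 2) = -2 - 2 = -4. The negative must be applied to both terms, not just the first. The error treats -(2 + 2) as -2 + 2, which equals 0 instead of -4.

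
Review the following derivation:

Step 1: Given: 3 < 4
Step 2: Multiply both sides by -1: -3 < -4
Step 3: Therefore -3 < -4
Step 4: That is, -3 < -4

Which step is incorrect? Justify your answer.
Step 2: Multiply both sides by -1: -3 < -4

Step 2 multiplies both sides by -1 but fails to reverse the inequality sign. When multiplying (or dividing) an inequality by a negative number, the direction must be reversed. Since 3 < 4, we should get -3 > -4, i.e., -3 > -4.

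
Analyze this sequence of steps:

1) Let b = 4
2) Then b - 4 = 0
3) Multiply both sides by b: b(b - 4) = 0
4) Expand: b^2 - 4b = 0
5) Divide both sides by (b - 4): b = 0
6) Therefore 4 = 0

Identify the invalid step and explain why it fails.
Step 5: Divide both sides by (b - 4): b = 0

Step 5 divides both sides by (b - 4). However, since b = 4, we have (b - 4) = 0. Division by zero is undefined, making this step invalid.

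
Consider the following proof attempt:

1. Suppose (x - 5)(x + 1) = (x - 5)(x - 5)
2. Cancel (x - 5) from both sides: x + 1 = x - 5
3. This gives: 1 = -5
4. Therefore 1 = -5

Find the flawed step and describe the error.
Step 2: Cancel (x - 5) from both sides: x + 1 = x - 5

Step 2 cancels (x - 5) from both sides. This is only valid if (x - 5) ≠ 0, i.e., x ≠ 5. When x = 5, both sides equal zero regardless of the other factors. The correct approach requires considering x = 5 as a separate case.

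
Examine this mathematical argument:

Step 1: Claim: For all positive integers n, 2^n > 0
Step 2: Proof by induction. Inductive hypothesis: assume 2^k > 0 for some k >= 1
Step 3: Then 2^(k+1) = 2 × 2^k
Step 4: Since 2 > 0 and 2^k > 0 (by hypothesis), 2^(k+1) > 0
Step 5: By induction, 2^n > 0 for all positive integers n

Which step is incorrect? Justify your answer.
Step 5: By induction, 2^n > 0 for all positive integers n

Step 5 concludes the proof by induction, but no base case was ever established. A valid induction proof requires: (1) a base case proving 2^1 > 0, and (2) an inductive step showing IF 2^k > 0 THEN 2^(k+1) > 0. Steps 2-4 correctly establish the inductive step, but without the base case the conclusion in step 5 does not follow.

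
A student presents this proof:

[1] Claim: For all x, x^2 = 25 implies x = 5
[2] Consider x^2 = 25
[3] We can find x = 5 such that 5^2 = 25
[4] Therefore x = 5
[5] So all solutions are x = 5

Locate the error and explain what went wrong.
Step 4: Therefore x = 5

Step 4 incorrectly concludes that x = 5 is the only solution. The proof shows that x = 5 is A solution (existence), but does not show it is the ONLY solution (uniqueness). In fact, x = -5 is also a solution since (-5)^2 = 25. Finding one solution doesn't prove there are no others.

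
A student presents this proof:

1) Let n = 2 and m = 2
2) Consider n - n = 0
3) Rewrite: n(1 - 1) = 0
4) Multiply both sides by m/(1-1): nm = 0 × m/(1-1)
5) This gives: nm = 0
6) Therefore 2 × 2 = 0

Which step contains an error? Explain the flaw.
Step 4: Multiply both sides by m/(1-1): nm = 0 × m/(1-1)

Step 4 multiplies both sides by m/(1-1). However, 1-1 = 0, so this is multiplication by m/0, which is undefined. We cannot multiply by an undefined expression.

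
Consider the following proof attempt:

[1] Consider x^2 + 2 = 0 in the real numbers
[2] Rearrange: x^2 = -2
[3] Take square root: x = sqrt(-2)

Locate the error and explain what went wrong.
Step 3: Take square root: x = sqrt(-2)

Step 3 takes the square root of -2, which is negative. In the real number system, the square root of a negative number is undefined. The equation x^2 + 2 = 0 has no real solutions. Square roots of negative numbers only exist in the complex numbers.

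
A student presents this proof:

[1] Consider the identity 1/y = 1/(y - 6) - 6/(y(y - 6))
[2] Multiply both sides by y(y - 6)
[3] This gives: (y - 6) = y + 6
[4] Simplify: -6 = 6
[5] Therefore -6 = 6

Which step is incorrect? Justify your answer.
Step 3: This gives: (y - 6) = y + 6

Step 3 makes a sign error when clearing denominators. Multiplying -6/(y(y - 6)) by y(y - 6) gives -6, not +6. The correct result is (y - 6) = y - 6, which is trivially true, not (y - 6) = y + 6. (Step 1 is a valid identity: 1/(y - 6) - 6/(y(y - 6)) = (y - 6)/(y(y - 6)) = 1/y.)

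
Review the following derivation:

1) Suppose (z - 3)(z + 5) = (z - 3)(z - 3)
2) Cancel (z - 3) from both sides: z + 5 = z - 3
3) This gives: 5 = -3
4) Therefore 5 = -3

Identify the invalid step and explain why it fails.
Step 2: Cancel (z - 3) from both sides: z + 5 = z - 3

Step 2 cancels (z - 3) from both sides. This is only valid if (z - 3) ≠ 0, i.e., z ≠ 3. When z = 3, both sides equal zero regardless of the other factors. The correct approach requires considering z = 3 as a separate case.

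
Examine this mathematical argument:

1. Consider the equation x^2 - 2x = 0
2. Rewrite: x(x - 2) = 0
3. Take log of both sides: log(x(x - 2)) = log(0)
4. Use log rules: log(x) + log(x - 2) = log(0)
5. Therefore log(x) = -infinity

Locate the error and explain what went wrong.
Step 3: Take log of both sides: log(x(x - 2)) = log(0)

Step 3 takes the logarithm of both sides, resulting in log(0) on the right side. The logarithm is only defined for positive numbers; log(0) is undefined (approaches negative infinity). This operation is invalid.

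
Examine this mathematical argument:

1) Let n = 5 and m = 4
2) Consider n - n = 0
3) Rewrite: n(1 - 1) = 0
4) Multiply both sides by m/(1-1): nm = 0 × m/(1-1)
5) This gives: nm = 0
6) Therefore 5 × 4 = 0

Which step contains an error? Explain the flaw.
Step 4: Multiply both sides by m/(1-1): nm = 0 × m/(1-1)

Step 4 multiplies both sides by m/(1-1). However, 1-1 = 0, so this is multiplication by m/0, which is undefined. We cannot multiply by an undefined expression.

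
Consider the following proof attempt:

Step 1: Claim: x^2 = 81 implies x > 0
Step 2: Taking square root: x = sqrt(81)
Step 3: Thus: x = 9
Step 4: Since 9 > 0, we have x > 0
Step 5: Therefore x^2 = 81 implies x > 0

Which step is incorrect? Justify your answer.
Step 2: Taking square root: x = sqrt(81)

Step 2 takes the square root and assumes the positive root only. The equation x^2 = 81 actually has two solutions: x = 9 and x = -9. The proof silently assumes x > 0 without justification, then uses this assumption to conclude x > 0, which is circular. The counterexample x = -9 shows the claim is false.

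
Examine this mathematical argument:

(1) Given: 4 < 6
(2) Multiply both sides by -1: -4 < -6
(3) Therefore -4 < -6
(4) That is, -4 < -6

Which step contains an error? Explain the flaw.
Step 2: Multiply both sides by -1: -4 < -6

Step 2 multiplies both sides by -1 but fails to reverse the inequality sign. When multiplying (or dividing) an inequality by a negative number, the direction must be reversed. Since 4 < 6, we should get -4 > -6, i.e., -4 > -6.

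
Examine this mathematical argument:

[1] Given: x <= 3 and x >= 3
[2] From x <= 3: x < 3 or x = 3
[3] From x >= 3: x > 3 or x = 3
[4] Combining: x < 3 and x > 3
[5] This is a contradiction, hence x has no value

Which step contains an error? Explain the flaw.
Step 4: Combining: x < 3 and x > 3

Step 4 incorrectly combines the conditions. From x <= 3 and x >= 3, the intersection is x = 3. The error treats the 'or' cases as 'and' requirements. The correct conclusion is that x = 3 is the unique solution, not that no solution exists.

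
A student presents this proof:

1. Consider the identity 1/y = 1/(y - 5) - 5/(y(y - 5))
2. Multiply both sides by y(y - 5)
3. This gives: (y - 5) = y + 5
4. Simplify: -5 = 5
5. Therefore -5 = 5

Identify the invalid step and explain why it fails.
Step 3: This gives: (y - 5) = y + 5

Step 3 makes a sign error when clearing denominators. Multiplying -5/(y(y - 5)) by y(y - 5) gives -5, not +5. The correct result is (y - 5) = y - 5, which is trivially true, not (y - 5) = y + 5. (Step 1 is a valid identity: 1/(y - 5) - 5/(y(y - 5)) = (y - 5)/(y(y - 5)) = 1/y.)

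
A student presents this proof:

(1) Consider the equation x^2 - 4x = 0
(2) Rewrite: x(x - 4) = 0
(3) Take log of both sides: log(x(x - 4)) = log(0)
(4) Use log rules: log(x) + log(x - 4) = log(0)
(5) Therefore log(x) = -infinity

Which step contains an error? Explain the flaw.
Step 3: Take log of both sides: log(x(x - 4)) = log(0)

Step 3 takes the logarithm of both sides, resulting in log(0) on the right side. The logarithm is only defined for positive numbers; log(0) is undefined (approaches negative infinity). This operation is invalid.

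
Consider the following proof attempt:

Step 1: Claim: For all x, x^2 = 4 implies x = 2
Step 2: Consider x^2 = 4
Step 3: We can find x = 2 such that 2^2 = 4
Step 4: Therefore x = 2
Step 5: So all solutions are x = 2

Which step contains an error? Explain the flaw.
Step 4: Therefore x = 2

Step 4 incorrectly concludes that x = 2 is the only solution. The proof shows that x = 2 is A solution (existence), but does not show it is the ONLY solution (uniqueness). In fact, x = -2 is also a solution since (-2)^2 = 4. Finding one solution doesn't prove there are no others.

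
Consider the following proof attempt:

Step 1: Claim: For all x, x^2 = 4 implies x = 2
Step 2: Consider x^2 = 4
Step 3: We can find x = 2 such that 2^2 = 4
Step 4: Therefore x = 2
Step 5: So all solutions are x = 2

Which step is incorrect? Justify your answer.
Step 4: Therefore x = 2

Step 4 incorrectly concludes that x = 2 is the only solution. The proof shows that x = 2 is A solution (existence), but does not show it is the ONLY solution (uniqueness). In fact, x = -2 is also a solution since (-2)^2 = 4. Finding one solution doesn't prove there are no others.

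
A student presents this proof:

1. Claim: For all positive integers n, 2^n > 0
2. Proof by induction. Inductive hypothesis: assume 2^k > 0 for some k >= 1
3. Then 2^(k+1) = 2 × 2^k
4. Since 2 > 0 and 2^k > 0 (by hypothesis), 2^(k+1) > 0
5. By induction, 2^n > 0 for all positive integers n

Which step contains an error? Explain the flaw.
Step 5: By induction, 2^n > 0 for all positive integers n

Step 5 concludes the proof by induction, but no base case was ever established. A valid induction proof requires: (1) a base case proving 2^1 > 0, and (2) an inductive step showing IF 2^k > 0 THEN 2^(k+1) > 0. Steps 2-4 correctly establish the inductive step, but without the base case the conclusion in step 5 does not follow.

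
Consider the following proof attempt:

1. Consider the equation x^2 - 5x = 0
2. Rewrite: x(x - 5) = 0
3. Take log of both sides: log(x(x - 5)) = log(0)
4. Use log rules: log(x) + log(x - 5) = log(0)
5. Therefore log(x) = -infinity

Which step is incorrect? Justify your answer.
Step 3: Take log of both sides: log(x(x - 5)) = log(0)

Step 3 takes the logarithm of both sides, resulting in log(0) on the right side. The logarithm is only defined for positive numbers; log(0) is undefined (approaches negative infinity). This operation is invalid.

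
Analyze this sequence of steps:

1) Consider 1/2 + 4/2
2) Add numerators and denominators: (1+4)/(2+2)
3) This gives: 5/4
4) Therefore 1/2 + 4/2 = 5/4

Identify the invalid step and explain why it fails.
Step 2: Add numerators and denominators: (1+4)/(2+2)

Step 2 incorrectly adds fractions by separately adding numerators and denominators. This is wrong. The correct method requires a common denominator: 1/2 + 4/2 = (1×2 + 4×2)/(2×2) = 10/4 = 5/2. The method used gives 5/4, which is different.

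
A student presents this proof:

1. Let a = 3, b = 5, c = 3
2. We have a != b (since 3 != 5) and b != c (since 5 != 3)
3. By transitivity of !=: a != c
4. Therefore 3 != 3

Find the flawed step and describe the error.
Step 3: By transitivity of !=: a != c

Step 3 incorrectly applies transitivity to the '!=' relation. Transitivity states: if a R b and b R c, then a R c. However, '!=' is not transitive. Counterexample: 3 != 5 and 5 != 3, but 3 = 3 (both equal 3). Transitivity holds for relations like <, <=, =, but not for !=.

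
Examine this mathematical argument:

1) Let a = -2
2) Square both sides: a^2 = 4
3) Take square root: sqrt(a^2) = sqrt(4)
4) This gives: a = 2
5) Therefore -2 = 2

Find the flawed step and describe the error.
Step 4: This gives: a = 2

Step 4 incorrectly states that sqrt(a^2) = a. The correct identity is sqrt(a^2) = |a|. Since a = -2 < 0, we have sqrt(a^2) = |-2| = 2, not a = -2.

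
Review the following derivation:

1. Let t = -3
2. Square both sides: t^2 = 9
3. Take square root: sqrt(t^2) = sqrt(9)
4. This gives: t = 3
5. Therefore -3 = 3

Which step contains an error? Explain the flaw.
Step 4: This gives: t = 3

Step 4 incorrectly states that sqrt(t^2) = t. The correct identity is sqrt(t^2) = |t|. Since t = -3 < 0, we have sqrt(t^2) = |-3| = 3, not t = -3.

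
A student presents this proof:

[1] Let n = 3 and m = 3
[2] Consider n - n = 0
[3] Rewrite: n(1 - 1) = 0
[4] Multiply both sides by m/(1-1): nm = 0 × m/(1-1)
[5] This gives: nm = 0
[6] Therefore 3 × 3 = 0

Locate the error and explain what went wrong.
Step 4: Multiply both sides by m/(1-1): nm = 0 × m/(1-1)

Step 4 multiplies both sides by m/(1-1). However, 1-1 = 0, so this is multiplication by m/0, which is undefined. We cannot multiply by an undefined expression.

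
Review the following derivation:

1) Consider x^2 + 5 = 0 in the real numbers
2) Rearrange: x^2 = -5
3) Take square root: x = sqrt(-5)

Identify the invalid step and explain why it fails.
Step 3: Take square root: x = sqrt(-5)

Step 3 takes the square root of -5, which is negative. In the real number system, the square root of a negative number is undefined. The equation x^2 + 5 = 0 has no real solutions. Square roots of negative numbers only exist in the complex numbers.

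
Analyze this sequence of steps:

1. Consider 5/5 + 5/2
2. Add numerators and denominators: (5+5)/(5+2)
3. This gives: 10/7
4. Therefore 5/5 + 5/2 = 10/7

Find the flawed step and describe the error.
Step 2: Add numerators and denominators: (5+5)/(5+2)

Step 2 incorrectly adds fractions by separately adding numerators and denominators. This is wrong. The correct method requires a common denominator: 5/5 + 5/2 = (5×2 + 5×5)/(5×2) = 35/10 = 7/2. The method used gives 10/7, which is different.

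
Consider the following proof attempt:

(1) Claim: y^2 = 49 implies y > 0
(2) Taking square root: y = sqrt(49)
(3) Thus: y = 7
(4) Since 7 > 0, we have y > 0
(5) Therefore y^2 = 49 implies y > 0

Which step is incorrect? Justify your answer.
Step 2: Taking square root: y = sqrt(49)

Step 2 takes the square root and assumes the positive root only. The equation y^2 = 49 actually has two solutions: y = 7 and y = -7. The proof silently assumes y > 0 without justification, then uses this assumption to conclude y > 0, which is circular. The counterexample y = -7 shows the claim is false.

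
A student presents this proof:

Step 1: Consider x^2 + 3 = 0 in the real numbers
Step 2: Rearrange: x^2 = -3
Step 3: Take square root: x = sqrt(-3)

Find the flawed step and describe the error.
Step 3: Take square root: x = sqrt(-3)

Step 3 takes the square root of -3, which is negative. In the real number system, the square root of a negative number is undefined. The equation x^2 + 3 = 0 has no real solutions. Square roots of negative numbers only exist in the complex numbers.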